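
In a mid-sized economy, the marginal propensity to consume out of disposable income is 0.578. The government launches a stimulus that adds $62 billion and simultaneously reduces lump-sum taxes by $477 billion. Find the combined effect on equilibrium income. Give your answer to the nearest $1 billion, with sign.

+$800 billion

Expenditure multiplier = 1/(1 − MPC) = 1/(1 − 0.578) = 1/0.422 ≈ 2.37.
ΔG contributes k·ΔG = (+$62 billion) / 0.422 ≈ +$146.9 billion.
ΔT of −$477 billion changes first-round spending by −c·ΔT = +$275.706 billion, contributing k·(−c·ΔT) = (+$275.706 billion) / 0.422 ≈ +$653.3 billion.
Net ΔY = k(ΔG − c·ΔT) = (+$337.706 billion) / 0.422 ≈ +$800 billion.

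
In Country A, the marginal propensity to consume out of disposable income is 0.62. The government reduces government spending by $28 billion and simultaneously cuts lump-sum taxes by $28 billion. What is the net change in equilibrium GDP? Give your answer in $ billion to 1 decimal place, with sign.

−$28.0 billion

Expenditure multiplier = 1/(1 − MPC) = 1/(1 − 0.62) = 1/0.38 ≈ 2.632.
ΔG contributes k·ΔG = (−$28 billion) / 0.38 ≈ −$73.7 billion.
ΔT of −$28 billion changes first-round spending by −c·ΔT = +$17.36 billion, contributing k·(−c·ΔT) = (+$17.36 billion) / 0.38 ≈ +$45.7 billion.
With ΔG = ΔT and no other leakages, the balanced-budget multiplier is 1, so ΔY = ΔG = −$28 billion.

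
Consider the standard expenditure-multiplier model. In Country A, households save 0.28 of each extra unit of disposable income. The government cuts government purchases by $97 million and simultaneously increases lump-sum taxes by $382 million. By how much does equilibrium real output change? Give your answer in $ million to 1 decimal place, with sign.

−$1,328.7 million

MPC = 1 − MPS = 1 − 0.28 = 0.72.
Expenditure multiplier = 1/(1 − MPC) = 1/(1 − 0.72) = 1/0.28 ≈ 3.571.
ΔG contributes k·ΔG = (−$97 million) / 0.28 ≈ −$346.4 million.
ΔT of +$382 million changes first-round spending by −c·ΔT = −$275.04 million, contributing k·(−c·ΔT) = (−$275.04 million) / 0.28 ≈ −$982.3 million.
Net ΔY = k(ΔG − c·ΔT) = (−$372.04 million) / 0.28 ≈ −$1,328.7 million.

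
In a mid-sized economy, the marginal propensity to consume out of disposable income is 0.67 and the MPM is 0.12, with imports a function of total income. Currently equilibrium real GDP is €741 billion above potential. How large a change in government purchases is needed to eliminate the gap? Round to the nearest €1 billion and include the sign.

Spending multiplier = 1/(1 − c + m) = 1/(1 − 0.67 + 0.12) = 1/0.45 ≈ 2.222.
Need ΔY = −€741 billion, so ΔG = ΔY/k = (−€741 billion) × 0.45 ≈ −€333 billion.
The government should cut government purchases by €333 billion.

−€333 billion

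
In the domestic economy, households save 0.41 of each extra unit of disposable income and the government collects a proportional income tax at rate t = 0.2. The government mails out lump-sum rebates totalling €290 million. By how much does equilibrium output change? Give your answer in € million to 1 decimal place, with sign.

+€324.1 million

MPC = 1 − MPS = 1 − 0.41 = 0.59.
A lump-sum tax change of −€290 million shifts disposable income by +€290 million; first-round consumption changes by −c × ΔT = −0.59 × (−€290 million) = +€171.1 million.
Expenditure multiplier = 1/(1 − c(1−t)) = 1/(1 − 0.59×0.8) = 1/0.528 ≈ 1.894.
The tax multiplier is −c × k ≈ −1.117, so ΔY = k × (−c·ΔT) = (+€171.1 million) / 0.528 ≈ +€324.1 million.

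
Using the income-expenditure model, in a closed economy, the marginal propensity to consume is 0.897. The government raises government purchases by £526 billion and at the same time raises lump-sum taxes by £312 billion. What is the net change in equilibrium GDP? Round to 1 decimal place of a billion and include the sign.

+£2,389.7 billion

Expenditure multiplier = 1/(1 − MPC) = 1/(1 − 0.897) = 1/0.103 ≈ 9.709.
ΔG contributes k·ΔG = (+£526 billion) / 0.103 ≈ +£5,106.8 billion.
ΔT of +£312 billion changes first-round spending by −c·ΔT = −£279.864 billion, contributing k·(−c·ΔT) = (−£279.864 billion) / 0.103 ≈ −£2,717.1 billion.
Net ΔY = k(ΔG − c·ΔT) = (+£246.136 billion) / 0.103 ≈ +£2,389.7 billion.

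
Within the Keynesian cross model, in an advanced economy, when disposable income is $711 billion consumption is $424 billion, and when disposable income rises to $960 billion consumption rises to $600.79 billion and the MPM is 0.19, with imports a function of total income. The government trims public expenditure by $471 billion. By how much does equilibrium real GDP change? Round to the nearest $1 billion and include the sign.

MPC = ΔC/ΔYd = (600.79 − 424)/(960 − 711) = 176.79/249 = 0.71.
Expenditure multiplier = 1/(1 − c + m) = 1/(1 − 0.71 + 0.19) = 1/0.48 ≈ 2.083.
ΔY = k × ΔG = (−$471 billion) / 0.48 ≈ −$981 billion.

−$981 billion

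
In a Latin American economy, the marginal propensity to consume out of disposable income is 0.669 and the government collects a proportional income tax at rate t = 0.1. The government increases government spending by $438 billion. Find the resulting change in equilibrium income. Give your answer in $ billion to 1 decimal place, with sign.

+$1,100.8 billion

Spending multiplier = 1/(1 − c(1−t)) = 1/(1 − 0.669×0.9) = 1/0.3979 ≈ 2.513.
ΔY = k × ΔG = (+$438 billion) / 0.3979 ≈ +$1,100.8 billion.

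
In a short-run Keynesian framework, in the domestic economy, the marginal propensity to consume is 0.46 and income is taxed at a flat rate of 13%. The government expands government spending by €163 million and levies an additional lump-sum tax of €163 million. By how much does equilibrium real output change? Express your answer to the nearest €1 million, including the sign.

+€147 million

Expenditure multiplier = 1/(1 − c(1−t)) = 1/(1 − 0.46×0.87) = 1/0.5998 ≈ 1.667.
ΔG contributes k·ΔG = (+€163 million) / 0.5998 ≈ +€271.8 million.
ΔT of +€163 million changes first-round spending by −c·ΔT = −€74.98 million, contributing k·(−c·ΔT) = (−€74.98 million) / 0.5998 ≈ −€125 million.
Net ΔY = k(ΔG − c·ΔT) = (+€88.02 million) / 0.5998 ≈ +€147 million.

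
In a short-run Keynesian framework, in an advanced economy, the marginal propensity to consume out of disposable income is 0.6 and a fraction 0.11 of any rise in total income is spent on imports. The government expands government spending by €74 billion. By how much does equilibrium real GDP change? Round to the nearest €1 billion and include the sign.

+€145 billion

Government-spending multiplier = 1/(1 − c + m) = 1/(1 − 0.6 + 0.11) = 1/0.51 ≈ 1.961.
ΔY = k × ΔG = (+€74 billion) / 0.51 ≈ +€145 billion.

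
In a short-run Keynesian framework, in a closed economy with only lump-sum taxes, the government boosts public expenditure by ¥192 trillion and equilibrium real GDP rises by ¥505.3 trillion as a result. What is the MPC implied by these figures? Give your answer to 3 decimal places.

Implied spending multiplier k = ΔY/ΔG = 505.3/192 ≈ 2.6318.
Since k = 1/(1 − MPC), MPC = 1 − 1/k = 1 − ΔG/ΔY = 1 − 192/505.3 ≈ 0.620.

0.620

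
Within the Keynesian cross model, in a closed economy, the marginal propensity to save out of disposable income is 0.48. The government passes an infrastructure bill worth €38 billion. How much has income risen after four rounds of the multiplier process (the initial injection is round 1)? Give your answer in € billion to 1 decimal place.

MPC = 1 − MPS = 1 − 0.48 = 0.52.
Round 1 adds ΔG = €38 billion; each later round is MPC = 0.52 times the previous.
After 4 rounds: 38 + 19.76 + 10.2752 + 5.343104 = ΔG·(1 − c^4)/(1 − c) = 38 × (1 − 0.07311616)/0.48 ≈ €73.4 billion.

€73.4 billion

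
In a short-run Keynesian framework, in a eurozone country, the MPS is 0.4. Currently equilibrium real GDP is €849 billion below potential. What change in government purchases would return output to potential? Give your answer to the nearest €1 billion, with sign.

MPC = 1 − MPS = 1 − 0.4 = 0.6.
Spending multiplier = 1/(1 − MPC) = 1/(1 − 0.6) = 1/0.4 = 2.5.
Need ΔY = +€849 billion, so ΔG = ΔY/k = (+€849 billion) × 0.4 ≈ +€340 billion.
The government should increase government purchases by €340 billion.

+€340 billion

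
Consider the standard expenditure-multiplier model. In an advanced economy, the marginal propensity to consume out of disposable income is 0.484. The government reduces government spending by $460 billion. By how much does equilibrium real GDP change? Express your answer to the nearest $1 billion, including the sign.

−$891 billion

Spending multiplier = 1/(1 − MPC) = 1/(1 − 0.484) = 1/0.516 ≈ 1.938.
ΔY = k × ΔG = (−$460 billion) / 0.516 ≈ −$891 billion.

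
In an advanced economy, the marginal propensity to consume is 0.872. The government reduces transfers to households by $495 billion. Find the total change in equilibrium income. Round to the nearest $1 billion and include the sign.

−$3,372 billion

The transfer change shifts disposable income by −$495 billion, so first-round consumption changes by c·ΔTR = 0.872 × (−$495 billion) = −$431.64 billion.
Expenditure multiplier = 1/(1 − MPC) = 1/(1 − 0.872) = 1/0.128 ≈ 7.813.
The transfer multiplier is c × k ≈ 6.813, so ΔY = k × (c·ΔTR) = (−$431.64 billion) / 0.128 ≈ −$3,372 billion.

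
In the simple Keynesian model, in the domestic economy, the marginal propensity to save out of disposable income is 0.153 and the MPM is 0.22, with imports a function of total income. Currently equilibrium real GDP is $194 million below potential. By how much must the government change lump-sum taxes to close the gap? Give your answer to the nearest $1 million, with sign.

−$85 million

MPC = 1 − MPS = 1 − 0.153 = 0.847.
Spending multiplier = 1/(1 − c + m) = 1/(1 − 0.847 + 0.22) = 1/0.373 ≈ 2.681.
Tax multiplier = −c·k = −0.847/0.373 ≈ −2.271. Need ΔY = +$194 million, so ΔT = ΔY/(−c·k) = −(+$194 million) × 0.373 / 0.847 ≈ −$85 million.
The government should cut lump-sum taxes by $85 million.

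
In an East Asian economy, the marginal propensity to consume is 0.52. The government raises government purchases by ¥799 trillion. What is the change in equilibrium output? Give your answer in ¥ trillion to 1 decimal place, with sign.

Spending multiplier = 1/(1 − MPC) = 1/(1 − 0.52) = 1/0.48 ≈ 2.083.
ΔY = k × ΔG = (+¥799 trillion) / 0.48 ≈ +¥1,664.6 trillion.

+¥1,664.6 trillion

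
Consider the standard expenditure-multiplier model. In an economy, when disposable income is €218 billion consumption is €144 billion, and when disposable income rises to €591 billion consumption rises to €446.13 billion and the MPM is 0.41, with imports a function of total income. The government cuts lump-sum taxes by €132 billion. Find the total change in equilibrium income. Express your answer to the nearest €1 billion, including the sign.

+€178 billion

MPC = ΔC/ΔYd = (446.13 − 144)/(591 − 218) = 302.13/373 = 0.81.
A lump-sum tax change of −€132 billion shifts disposable income by +€132 billion; first-round consumption changes by −c × ΔT = −0.81 × (−€132 billion) = +€106.92 billion.
Expenditure multiplier = 1/(1 − c + m) = 1/(1 − 0.81 + 0.41) = 1/0.6 ≈ 1.667.
The tax multiplier is −c × k = −1.35, so ΔY = k × (−c·ΔT) = (+€106.92 billion) / 0.6 ≈ +€178 billion.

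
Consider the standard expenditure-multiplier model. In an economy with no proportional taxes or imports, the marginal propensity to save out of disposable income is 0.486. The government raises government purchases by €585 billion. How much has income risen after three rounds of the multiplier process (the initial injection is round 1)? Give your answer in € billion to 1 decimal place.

€1,040.2 billion

MPC = 1 − MPS = 1 − 0.486 = 0.514.
Round 1 adds ΔG = €585 billion; each later round is MPC = 0.514 times the previous.
After 3 rounds: 585 + 300.69 + 154.55466 = ΔG·(1 − c^3)/(1 − c) = 585 × (1 − 0.135796744)/0.486 ≈ €1,040.2 billion.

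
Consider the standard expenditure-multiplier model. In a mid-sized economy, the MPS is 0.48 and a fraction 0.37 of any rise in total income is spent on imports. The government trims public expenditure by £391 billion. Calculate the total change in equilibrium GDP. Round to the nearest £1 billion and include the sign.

MPC = 1 − MPS = 1 − 0.48 = 0.52.
Expenditure multiplier = 1/(1 − c + m) = 1/(1 − 0.52 + 0.37) = 1/0.85 ≈ 1.176.
ΔY = k × ΔG = (−£391 billion) / 0.85 = −£460 billion.

−£460 billion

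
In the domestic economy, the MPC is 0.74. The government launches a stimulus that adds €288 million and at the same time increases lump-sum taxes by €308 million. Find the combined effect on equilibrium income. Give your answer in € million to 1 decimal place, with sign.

+€231.1 million

Expenditure multiplier = 1/(1 − MPC) = 1/(1 − 0.74) = 1/0.26 ≈ 3.846.
ΔG contributes k·ΔG = (+€288 million) / 0.26 ≈ +€1,107.7 million.
ΔT of +€308 million changes first-round spending by −c·ΔT = −€227.92 million, contributing k·(−c·ΔT) = (−€227.92 million) / 0.26 ≈ −€876.6 million.
Net ΔY = k(ΔG − c·ΔT) = (+€60.08 million) / 0.26 ≈ +€231.1 million.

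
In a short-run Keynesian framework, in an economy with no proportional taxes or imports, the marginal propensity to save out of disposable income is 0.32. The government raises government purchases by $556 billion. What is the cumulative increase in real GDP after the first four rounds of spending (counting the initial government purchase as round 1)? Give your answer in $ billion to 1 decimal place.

MPC = 1 − MPS = 1 − 0.32 = 0.68.
Round 1 adds ΔG = $556 billion; each later round is MPC = 0.68 times the previous.
After 4 rounds: 556 + 378.08 + 257.0944 + 174.824192 = ΔG·(1 − c^4)/(1 − c) = 556 × (1 − 0.21381376)/0.32 ≈ $1,366 billion.

$1,366.0 billion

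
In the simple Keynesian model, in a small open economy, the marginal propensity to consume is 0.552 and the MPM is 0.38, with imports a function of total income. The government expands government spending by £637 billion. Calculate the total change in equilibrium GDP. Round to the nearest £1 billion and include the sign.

+£769 billion

Government-spending multiplier = 1/(1 − c + m) = 1/(1 − 0.552 + 0.38) = 1/0.828 ≈ 1.208.
ΔY = k × ΔG = (+£637 billion) / 0.828 ≈ +£769 billion.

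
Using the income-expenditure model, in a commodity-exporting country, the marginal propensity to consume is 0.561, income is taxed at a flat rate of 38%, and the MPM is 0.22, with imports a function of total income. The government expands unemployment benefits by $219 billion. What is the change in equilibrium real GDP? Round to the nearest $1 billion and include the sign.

+$141 billion

The transfer change shifts disposable income by +$219 billion, so first-round consumption changes by c·ΔTR = 0.561 × (+$219 billion) = +$122.859 billion.
Expenditure multiplier = 1/(1 − c(1−t) + m) = 1/(1 − 0.561×0.62 + 0.22) = 1/0.87218 ≈ 1.147.
The transfer multiplier is c × k ≈ 0.643, so ΔY = k × (c·ΔTR) = (+$122.859 billion) / 0.87218 ≈ +$141 billion.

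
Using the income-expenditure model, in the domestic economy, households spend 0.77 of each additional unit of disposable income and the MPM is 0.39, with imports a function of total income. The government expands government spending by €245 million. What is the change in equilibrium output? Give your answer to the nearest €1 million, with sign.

+€395 million

Spending multiplier = 1/(1 − c + m) = 1/(1 − 0.77 + 0.39) = 1/0.62 ≈ 1.613.
ΔY = k × ΔG = (+€245 million) / 0.62 ≈ +€395 million.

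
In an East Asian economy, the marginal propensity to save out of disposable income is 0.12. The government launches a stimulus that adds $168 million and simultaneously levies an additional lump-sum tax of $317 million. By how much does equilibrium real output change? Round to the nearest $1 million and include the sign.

MPC = 1 − MPS = 1 − 0.12 = 0.88.
Expenditure multiplier = 1/(1 − MPC) = 1/(1 − 0.88) = 1/0.12 ≈ 8.333.
ΔG contributes k·ΔG = (+$168 million) / 0.12 = +$1,400 million.
ΔT of +$317 million changes first-round spending by −c·ΔT = −$278.96 million, contributing k·(−c·ΔT) = (−$278.96 million) / 0.12 ≈ −$2,324.7 million.
Net ΔY = k(ΔG − c·ΔT) = (−$110.96 million) / 0.12 ≈ −$925 million.

−$925 million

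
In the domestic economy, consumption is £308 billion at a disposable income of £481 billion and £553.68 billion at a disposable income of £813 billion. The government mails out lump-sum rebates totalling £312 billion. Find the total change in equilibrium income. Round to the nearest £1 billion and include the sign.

+£888 billion

MPC = ΔC/ΔYd = (553.68 − 308)/(813 − 481) = 245.68/332 = 0.74.
A lump-sum tax change of −£312 billion shifts disposable income by +£312 billion; first-round consumption changes by −c × ΔT = −0.74 × (−£312 billion) = +£230.88 billion.
Expenditure multiplier = 1/(1 − MPC) = 1/(1 − 0.74) = 1/0.26 ≈ 3.846.
The tax multiplier is −c × k ≈ −2.846, so ΔY = k × (−c·ΔT) = (+£230.88 billion) / 0.26 = +£888 billion.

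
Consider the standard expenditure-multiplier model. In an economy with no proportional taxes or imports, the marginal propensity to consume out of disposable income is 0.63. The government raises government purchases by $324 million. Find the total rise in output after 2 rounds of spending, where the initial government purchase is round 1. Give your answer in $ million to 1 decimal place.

Round 1 adds ΔG = $324 million; each later round is MPC = 0.63 times the previous.
After 2 rounds: 324 + 204.12 = ΔG·(1 − c^2)/(1 − c) = 324 × (1 − 0.3969)/0.37 ≈ $528.1 million.

$528.1 million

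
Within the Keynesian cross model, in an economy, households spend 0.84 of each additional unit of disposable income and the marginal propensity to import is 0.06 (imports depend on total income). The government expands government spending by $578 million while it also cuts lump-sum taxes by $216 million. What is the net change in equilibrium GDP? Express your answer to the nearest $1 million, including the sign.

+$3,452 million

Expenditure multiplier = 1/(1 − c + m) = 1/(1 − 0.84 + 0.06) = 1/0.22 ≈ 4.545.
ΔG contributes k·ΔG = (+$578 million) / 0.22 ≈ +$2,627.3 million.
ΔT of −$216 million changes first-round spending by −c·ΔT = +$181.44 million, contributing k·(−c·ΔT) = (+$181.44 million) / 0.22 ≈ +$824.7 million.
Net ΔY = k(ΔG − c·ΔT) = (+$759.44 million) / 0.22 = +$3,452 million.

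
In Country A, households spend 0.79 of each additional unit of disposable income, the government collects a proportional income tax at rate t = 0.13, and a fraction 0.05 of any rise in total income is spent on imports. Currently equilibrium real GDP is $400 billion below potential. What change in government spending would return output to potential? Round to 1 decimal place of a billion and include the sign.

+$145.1 billion

Spending multiplier = 1/(1 − c(1−t) + m) = 1/(1 − 0.79×0.87 + 0.05) = 1/0.3627 ≈ 2.757.
Need ΔY = +$400 billion, so ΔG = ΔY/k = (+$400 billion) × 0.3627 ≈ +$145.1 billion.
The government should increase government spending by $145.1 billion.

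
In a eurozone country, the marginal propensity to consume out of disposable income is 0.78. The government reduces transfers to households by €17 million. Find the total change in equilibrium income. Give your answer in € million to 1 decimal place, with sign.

The transfer change shifts disposable income by −€17 million, so first-round consumption changes by c·ΔTR = 0.78 × (−€17 million) = −€13.26 million.
Expenditure multiplier = 1/(1 − MPC) = 1/(1 − 0.78) = 1/0.22 ≈ 4.545.
The transfer multiplier is c × k ≈ 3.545, so ΔY = k × (c·ΔTR) = (−€13.26 million) / 0.22 ≈ −€60.3 million.

−€60.3 million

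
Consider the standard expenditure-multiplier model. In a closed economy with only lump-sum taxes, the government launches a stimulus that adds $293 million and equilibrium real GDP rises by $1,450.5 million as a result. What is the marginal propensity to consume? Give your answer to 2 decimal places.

Implied spending multiplier k = ΔY/ΔG = 1,450.5/293 ≈ 4.9505.
Since k = 1/(1 − MPC), MPC = 1 − 1/k = 1 − ΔG/ΔY = 1 − 293/1,450.5 ≈ 0.80.

0.80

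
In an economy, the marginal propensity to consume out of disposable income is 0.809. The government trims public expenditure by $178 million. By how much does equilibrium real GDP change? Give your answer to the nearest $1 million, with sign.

Government-spending multiplier = 1/(1 − MPC) = 1/(1 − 0.809) = 1/0.191 ≈ 5.236.
ΔY = k × ΔG = (−$178 million) / 0.191 ≈ −$932 million.

−$932 million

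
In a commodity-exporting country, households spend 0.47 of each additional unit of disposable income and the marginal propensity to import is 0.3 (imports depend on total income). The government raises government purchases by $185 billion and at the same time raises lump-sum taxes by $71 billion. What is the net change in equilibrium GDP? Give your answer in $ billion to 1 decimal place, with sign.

Expenditure multiplier = 1/(1 − c + m) = 1/(1 − 0.47 + 0.3) = 1/0.83 ≈ 1.205.
ΔG contributes k·ΔG = (+$185 billion) / 0.83 ≈ +$222.9 billion.
ΔT of +$71 billion changes first-round spending by −c·ΔT = −$33.37 billion, contributing k·(−c·ΔT) = (−$33.37 billion) / 0.83 ≈ −$40.2 billion.
Net ΔY = k(ΔG − c·ΔT) = (+$151.63 billion) / 0.83 ≈ +$182.7 billion.

+$182.7 billion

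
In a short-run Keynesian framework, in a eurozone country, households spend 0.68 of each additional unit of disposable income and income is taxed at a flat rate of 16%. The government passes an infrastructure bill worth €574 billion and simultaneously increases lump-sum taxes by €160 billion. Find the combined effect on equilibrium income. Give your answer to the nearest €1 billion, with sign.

Expenditure multiplier = 1/(1 − c(1−t)) = 1/(1 − 0.68×0.84) = 1/0.4288 ≈ 2.332.
ΔG contributes k·ΔG = (+€574 billion) / 0.4288 ≈ +€1,338.6 billion.
ΔT of +€160 billion changes first-round spending by −c·ΔT = −€108.8 billion, contributing k·(−c·ΔT) = (−€108.8 billion) / 0.4288 ≈ −€253.7 billion.
Net ΔY = k(ΔG − c·ΔT) = (+€465.2 billion) / 0.4288 ≈ +€1,085 billion.

+€1,085 billion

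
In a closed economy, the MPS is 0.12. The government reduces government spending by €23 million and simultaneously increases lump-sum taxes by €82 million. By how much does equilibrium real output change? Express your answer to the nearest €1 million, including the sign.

MPC = 1 − MPS = 1 − 0.12 = 0.88.
Expenditure multiplier = 1/(1 − MPC) = 1/(1 − 0.88) = 1/0.12 ≈ 8.333.
ΔG contributes k·ΔG = (−€23 million) / 0.12 ≈ −€191.7 million.
ΔT of +€82 million changes first-round spending by −c·ΔT = −€72.16 million, contributing k·(−c·ΔT) = (−€72.16 million) / 0.12 ≈ −€601.3 million.
Net ΔY = k(ΔG − c·ΔT) = (−€95.16 million) / 0.12 = −€793 million.

−€793 million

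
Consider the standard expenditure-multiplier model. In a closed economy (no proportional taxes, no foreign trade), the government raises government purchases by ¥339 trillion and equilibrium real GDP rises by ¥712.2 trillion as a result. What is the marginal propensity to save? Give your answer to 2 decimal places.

Implied spending multiplier k = ΔY/ΔG = 712.2/339 ≈ 2.1009.
Since k = 1/(1 − MPC), MPC = 1 − 1/k = 1 − ΔG/ΔY = 1 − 339/712.2 ≈ 0.52.
MPS = 1 − MPC = 0.48.

0.48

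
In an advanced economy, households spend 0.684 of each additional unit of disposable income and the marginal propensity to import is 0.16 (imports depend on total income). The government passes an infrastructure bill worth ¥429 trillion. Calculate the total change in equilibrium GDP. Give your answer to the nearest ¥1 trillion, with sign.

+¥901 trillion

Government-spending multiplier = 1/(1 − c + m) = 1/(1 − 0.684 + 0.16) = 1/0.476 ≈ 2.101.
ΔY = k × ΔG = (+¥429 trillion) / 0.476 ≈ +¥901 trillion.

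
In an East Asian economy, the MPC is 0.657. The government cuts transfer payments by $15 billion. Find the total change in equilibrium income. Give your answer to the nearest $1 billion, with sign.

−$29 billion

The transfer change shifts disposable income by −$15 billion, so first-round consumption changes by c·ΔTR = 0.657 × (−$15 billion) = −$9.855 billion.
Expenditure multiplier = 1/(1 − MPC) = 1/(1 − 0.657) = 1/0.343 ≈ 2.915.
The transfer multiplier is c × k ≈ 1.915, so ΔY = k × (c·ΔTR) = (−$9.855 billion) / 0.343 ≈ −$29 billion.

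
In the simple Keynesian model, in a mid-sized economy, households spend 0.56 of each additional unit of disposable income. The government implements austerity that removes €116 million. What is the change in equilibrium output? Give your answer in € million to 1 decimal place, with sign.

−€263.6 million

Spending multiplier = 1/(1 − MPC) = 1/(1 − 0.56) = 1/0.44 ≈ 2.273.
ΔY = k × ΔG = (−€116 million) / 0.44 ≈ −€263.6 million.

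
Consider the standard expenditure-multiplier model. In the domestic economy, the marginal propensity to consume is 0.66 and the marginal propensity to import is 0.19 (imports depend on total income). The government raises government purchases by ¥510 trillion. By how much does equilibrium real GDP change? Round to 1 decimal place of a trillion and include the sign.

Spending multiplier = 1/(1 − c + m) = 1/(1 − 0.66 + 0.19) = 1/0.53 ≈ 1.887.
ΔY = k × ΔG = (+¥510 trillion) / 0.53 ≈ +¥962.3 trillion.

+¥962.3 trillion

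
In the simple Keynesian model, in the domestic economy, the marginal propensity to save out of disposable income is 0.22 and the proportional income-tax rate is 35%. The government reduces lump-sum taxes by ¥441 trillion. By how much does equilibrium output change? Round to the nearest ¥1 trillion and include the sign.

+¥698 trillion

MPC = 1 − MPS = 1 − 0.22 = 0.78.
A lump-sum tax change of −¥441 trillion shifts disposable income by +¥441 trillion; first-round consumption changes by −c × ΔT = −0.78 × (−¥441 trillion) = +¥343.98 trillion.
Expenditure multiplier = 1/(1 − c(1−t)) = 1/(1 − 0.78×0.65) = 1/0.493 ≈ 2.028.
The tax multiplier is −c × k ≈ −1.582, so ΔY = k × (−c·ΔT) = (+¥343.98 trillion) / 0.493 ≈ +¥698 trillion.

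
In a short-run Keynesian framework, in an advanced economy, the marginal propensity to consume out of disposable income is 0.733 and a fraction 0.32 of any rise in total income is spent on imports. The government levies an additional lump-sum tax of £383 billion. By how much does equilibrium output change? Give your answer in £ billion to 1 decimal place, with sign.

−£478.3 billion

A lump-sum tax change of +£383 billion shifts disposable income by −£383 billion; first-round consumption changes by −c × ΔT = −0.733 × (+£383 billion) = −£280.739 billion.
Expenditure multiplier = 1/(1 − c + m) = 1/(1 − 0.733 + 0.32) = 1/0.587 ≈ 1.704.
The tax multiplier is −c × k ≈ −1.249, so ΔY = k × (−c·ΔT) = (−£280.739 billion) / 0.587 ≈ −£478.3 billion.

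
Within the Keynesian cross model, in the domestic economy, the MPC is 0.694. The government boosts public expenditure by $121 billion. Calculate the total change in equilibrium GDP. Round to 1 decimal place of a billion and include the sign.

+$395.4 billion

Government-spending multiplier = 1/(1 − MPC) = 1/(1 − 0.694) = 1/0.306 ≈ 3.268.
ΔY = k × ΔG = (+$121 billion) / 0.306 ≈ +$395.4 billion.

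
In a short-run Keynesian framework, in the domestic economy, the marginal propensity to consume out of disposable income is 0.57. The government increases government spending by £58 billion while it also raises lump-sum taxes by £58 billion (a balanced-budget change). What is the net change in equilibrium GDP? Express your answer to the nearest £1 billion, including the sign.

+£58 billion

Expenditure multiplier = 1/(1 − MPC) = 1/(1 − 0.57) = 1/0.43 ≈ 2.326.
ΔG contributes k·ΔG = (+£58 billion) / 0.43 ≈ +£134.9 billion.
ΔT of +£58 billion changes first-round spending by −c·ΔT = −£33.06 billion, contributing k·(−c·ΔT) = (−£33.06 billion) / 0.43 ≈ −£76.9 billion.
With ΔG = ΔT and no other leakages, the balanced-budget multiplier is 1, so ΔY = ΔG = +£58 billion.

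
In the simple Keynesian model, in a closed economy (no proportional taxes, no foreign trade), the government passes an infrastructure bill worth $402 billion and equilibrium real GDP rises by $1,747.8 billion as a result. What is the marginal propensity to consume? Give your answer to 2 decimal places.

Implied spending multiplier k = ΔY/ΔG = 1,747.8/402 ≈ 4.3478.
Since k = 1/(1 − MPC), MPC = 1 − 1/k = 1 − ΔG/ΔY = 1 − 402/1,747.8 ≈ 0.77.

0.77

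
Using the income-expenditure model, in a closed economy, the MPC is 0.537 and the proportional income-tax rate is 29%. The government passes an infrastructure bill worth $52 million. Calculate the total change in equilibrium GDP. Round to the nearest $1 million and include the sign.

+$84 million

Government-spending multiplier = 1/(1 − c(1−t)) = 1/(1 − 0.537×0.71) = 1/0.61873 ≈ 1.616.
ΔY = k × ΔG = (+$52 million) / 0.61873 ≈ +$84 million.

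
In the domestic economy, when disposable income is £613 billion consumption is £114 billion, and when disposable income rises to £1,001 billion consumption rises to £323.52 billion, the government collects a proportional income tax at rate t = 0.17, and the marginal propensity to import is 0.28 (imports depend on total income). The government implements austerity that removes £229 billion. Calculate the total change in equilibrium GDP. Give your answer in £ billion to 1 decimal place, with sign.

−£275.3 billion

MPC = ΔC/ΔYd = (323.52 − 114)/(1,001 − 613) = 209.52/388 = 0.54.
Government-spending multiplier = 1/(1 − c(1−t) + m) = 1/(1 − 0.54×0.83 + 0.28) = 1/0.8318 ≈ 1.202.
ΔY = k × ΔG = (−£229 billion) / 0.8318 ≈ −£275.3 billion.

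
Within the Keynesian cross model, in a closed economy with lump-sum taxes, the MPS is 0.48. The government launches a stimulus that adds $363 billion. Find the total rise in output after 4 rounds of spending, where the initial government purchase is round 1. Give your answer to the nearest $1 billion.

$701 billion

MPC = 1 − MPS = 1 − 0.48 = 0.52.
Round 1 adds ΔG = $363 billion; each later round is MPC = 0.52 times the previous.
After 4 rounds: 363 + 188.76 + 98.1552 + 51.040704 = ΔG·(1 − c^4)/(1 − c) = 363 × (1 − 0.07311616)/0.48 ≈ $701 billion.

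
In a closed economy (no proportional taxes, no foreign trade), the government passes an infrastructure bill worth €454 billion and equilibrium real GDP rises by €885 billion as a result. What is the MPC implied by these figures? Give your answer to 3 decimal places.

0.487

Implied spending multiplier k = ΔY/ΔG = 885/454 ≈ 1.9493.
Since k = 1/(1 − MPC), MPC = 1 − 1/k = 1 − ΔG/ΔY = 1 − 454/885 ≈ 0.487.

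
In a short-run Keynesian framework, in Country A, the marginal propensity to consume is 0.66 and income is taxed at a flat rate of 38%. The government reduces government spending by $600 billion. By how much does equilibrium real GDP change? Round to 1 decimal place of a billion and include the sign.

Spending multiplier = 1/(1 − c(1−t)) = 1/(1 − 0.66×0.62) = 1/0.5908 ≈ 1.693.
ΔY = k × ΔG = (−$600 billion) / 0.5908 ≈ −$1,015.6 billion.

−$1,015.6 billion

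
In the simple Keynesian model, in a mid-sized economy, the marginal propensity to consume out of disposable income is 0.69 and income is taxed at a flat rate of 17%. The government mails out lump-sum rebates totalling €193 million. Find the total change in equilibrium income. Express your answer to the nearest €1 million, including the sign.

+€312 million

A lump-sum tax change of −€193 million shifts disposable income by +€193 million; first-round consumption changes by −c × ΔT = −0.69 × (−€193 million) = +€133.17 million.
Expenditure multiplier = 1/(1 − c(1−t)) = 1/(1 − 0.69×0.83) = 1/0.4273 ≈ 2.34.
The tax multiplier is −c × k ≈ −1.615, so ΔY = k × (−c·ΔT) = (+€133.17 million) / 0.4273 ≈ +€312 million.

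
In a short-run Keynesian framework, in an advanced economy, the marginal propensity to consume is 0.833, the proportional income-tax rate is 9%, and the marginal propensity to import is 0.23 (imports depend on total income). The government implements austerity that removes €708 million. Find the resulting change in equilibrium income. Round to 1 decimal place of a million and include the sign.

−€1,500.1 million

Government-spending multiplier = 1/(1 − c(1−t) + m) = 1/(1 − 0.833×0.91 + 0.23) = 1/0.47197 ≈ 2.119.
ΔY = k × ΔG = (−€708 million) / 0.47197 ≈ −€1,500.1 million.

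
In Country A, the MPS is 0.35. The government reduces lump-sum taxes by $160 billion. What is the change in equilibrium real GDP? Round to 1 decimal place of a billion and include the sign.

MPC = 1 − MPS = 1 − 0.35 = 0.65.
A lump-sum tax change of −$160 billion shifts disposable income by +$160 billion; first-round consumption changes by −c × ΔT = −0.65 × (−$160 billion) = +$104 billion.
Expenditure multiplier = 1/(1 − MPC) = 1/(1 − 0.65) = 1/0.35 ≈ 2.857.
The tax multiplier is −c × k ≈ −1.857, so ΔY = k × (−c·ΔT) = (+$104 billion) / 0.35 ≈ +$297.1 billion.

+$297.1 billion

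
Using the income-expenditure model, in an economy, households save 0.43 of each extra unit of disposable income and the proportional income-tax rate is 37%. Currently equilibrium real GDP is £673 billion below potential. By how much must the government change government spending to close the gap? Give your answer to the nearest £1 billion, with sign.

MPC = 1 − MPS = 1 − 0.43 = 0.57.
Spending multiplier = 1/(1 − c(1−t)) = 1/(1 − 0.57×0.63) = 1/0.6409 ≈ 1.56.
Need ΔY = +£673 billion, so ΔG = ΔY/k = (+£673 billion) × 0.6409 ≈ +£431 billion.
The government should increase government spending by £431 billion.

+£431 billion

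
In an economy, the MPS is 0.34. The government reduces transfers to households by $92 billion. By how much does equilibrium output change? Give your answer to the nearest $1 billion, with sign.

−$179 billion

MPC = 1 − MPS = 1 − 0.34 = 0.66.
The transfer change shifts disposable income by −$92 billion, so first-round consumption changes by c·ΔTR = 0.66 × (−$92 billion) = −$60.72 billion.
Expenditure multiplier = 1/(1 − MPC) = 1/(1 − 0.66) = 1/0.34 ≈ 2.941.
The transfer multiplier is c × k ≈ 1.941, so ΔY = k × (c·ΔTR) = (−$60.72 billion) / 0.34 ≈ −$179 billion.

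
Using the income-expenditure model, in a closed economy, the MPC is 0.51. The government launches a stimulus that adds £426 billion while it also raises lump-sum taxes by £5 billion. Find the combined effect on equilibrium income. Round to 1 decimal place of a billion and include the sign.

+£864.2 billion

Expenditure multiplier = 1/(1 − MPC) = 1/(1 − 0.51) = 1/0.49 ≈ 2.041.
ΔG contributes k·ΔG = (+£426 billion) / 0.49 ≈ +£869.4 billion.
ΔT of +£5 billion changes first-round spending by −c·ΔT = −£2.55 billion, contributing k·(−c·ΔT) = (−£2.55 billion) / 0.49 ≈ −£5.2 billion.
Net ΔY = k(ΔG − c·ΔT) = (+£423.45 billion) / 0.49 ≈ +£864.2 billion.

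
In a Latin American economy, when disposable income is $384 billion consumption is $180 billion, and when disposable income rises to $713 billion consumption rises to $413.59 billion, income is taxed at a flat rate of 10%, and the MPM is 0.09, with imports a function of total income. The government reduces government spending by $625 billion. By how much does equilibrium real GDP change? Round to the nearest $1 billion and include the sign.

−$1,386 billion

MPC = ΔC/ΔYd = (413.59 − 180)/(713 − 384) = 233.59/329 = 0.71.
Expenditure multiplier = 1/(1 − c(1−t) + m) = 1/(1 − 0.71×0.9 + 0.09) = 1/0.451 ≈ 2.217.
ΔY = k × ΔG = (−$625 billion) / 0.451 ≈ −$1,386 billion.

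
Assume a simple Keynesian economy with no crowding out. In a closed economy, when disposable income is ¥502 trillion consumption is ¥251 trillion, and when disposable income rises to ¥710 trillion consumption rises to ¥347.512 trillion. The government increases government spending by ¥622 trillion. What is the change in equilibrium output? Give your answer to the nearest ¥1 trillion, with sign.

+¥1,160 trillion

MPC = ΔC/ΔYd = (347.512 − 251)/(710 − 502) = 96.512/208 = 0.464.
Expenditure multiplier = 1/(1 − MPC) = 1/(1 − 0.464) = 1/0.536 ≈ 1.866.
ΔY = k × ΔG = (+¥622 trillion) / 0.536 ≈ +¥1,160 trillion.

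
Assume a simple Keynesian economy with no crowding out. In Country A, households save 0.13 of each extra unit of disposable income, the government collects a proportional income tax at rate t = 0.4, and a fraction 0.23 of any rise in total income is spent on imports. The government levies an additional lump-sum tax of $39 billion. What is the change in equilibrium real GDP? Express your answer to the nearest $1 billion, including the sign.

MPC = 1 − MPS = 1 − 0.13 = 0.87.
A lump-sum tax change of +$39 billion shifts disposable income by −$39 billion; first-round consumption changes by −c × ΔT = −0.87 × (+$39 billion) = −$33.93 billion.
Expenditure multiplier = 1/(1 − c(1−t) + m) = 1/(1 − 0.87×0.6 + 0.23) = 1/0.708 ≈ 1.412.
The tax multiplier is −c × k ≈ −1.229, so ΔY = k × (−c·ΔT) = (−$33.93 billion) / 0.708 ≈ −$48 billion.

−$48 billion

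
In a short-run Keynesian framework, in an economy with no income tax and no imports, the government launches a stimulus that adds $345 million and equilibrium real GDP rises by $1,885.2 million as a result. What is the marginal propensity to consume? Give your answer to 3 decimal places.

Implied spending multiplier k = ΔY/ΔG = 1,885.2/345 ≈ 5.4643.
Since k = 1/(1 − MPC), MPC = 1 − 1/k = 1 − ΔG/ΔY = 1 − 345/1,885.2 ≈ 0.817.

0.817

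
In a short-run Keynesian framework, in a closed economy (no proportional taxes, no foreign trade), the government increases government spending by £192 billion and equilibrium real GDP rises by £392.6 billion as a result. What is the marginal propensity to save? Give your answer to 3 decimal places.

Implied spending multiplier k = ΔY/ΔG = 392.6/192 ≈ 2.0448.
Since k = 1/(1 − MPC), MPC = 1 − 1/k = 1 − ΔG/ΔY = 1 − 192/392.6 ≈ 0.511.
MPS = 1 − MPC = 0.489.

0.489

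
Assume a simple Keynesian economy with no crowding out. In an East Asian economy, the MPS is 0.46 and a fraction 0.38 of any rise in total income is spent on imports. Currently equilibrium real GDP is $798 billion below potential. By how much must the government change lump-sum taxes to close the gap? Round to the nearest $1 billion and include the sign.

−$1,241 billion

MPC = 1 − MPS = 1 − 0.46 = 0.54.
Spending multiplier = 1/(1 − c + m) = 1/(1 − 0.54 + 0.38) = 1/0.84 ≈ 1.19.
Tax multiplier = −c·k = −0.54/0.84 ≈ −0.643. Need ΔY = +$798 billion, so ΔT = ΔY/(−c·k) = −(+$798 billion) × 0.84 / 0.54 ≈ −$1,241 billion.
The government should cut lump-sum taxes by $1,241 billion.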